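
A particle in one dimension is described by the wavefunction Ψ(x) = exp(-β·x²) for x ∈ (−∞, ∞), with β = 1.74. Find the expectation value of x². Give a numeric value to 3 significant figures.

0.144

⟨x²⟩ = ∫ x²·|Ψ|² dx / ∫|Ψ|² dx (integrals over the domain).
Gaussian moments: ∫x^(2j)·e^(−2βx²) dx = (2j−1)!!/(4β)^j · √(π/(2β)), odd powers integrate to 0; here √(π/(2β)) = 0.95013.
State is unnormalized: ∫|Ψ|² dx = 0.95013, and ∫Ψ*·x²·Ψ dx = 0.13651, so ⟨x²⟩ = 0.13651 / 0.95013.
⟨x²⟩ = 0.14368.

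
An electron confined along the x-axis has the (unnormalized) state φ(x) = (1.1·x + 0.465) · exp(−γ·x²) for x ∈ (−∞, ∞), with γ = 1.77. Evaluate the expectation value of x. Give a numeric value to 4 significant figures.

⟨x⟩ = ∫ x·|φ|² dx / ∫|φ|² dx (integrals over the domain).
Expand each integrand as polynomial × e^(−2γx²) and use ∫x^(2j)·e^(−2γx²) dx = (2j−1)!!/(4γ)^j · √(π/(2γ)), odd powers → 0; here √(π/(2γ)) = 0.94205.
State is unnormalized: ∫|φ|² dx = 0.36469, and ∫φ*·x·φ dx = 0.13612, so ⟨x⟩ = 0.13612 / 0.36469.
⟨x⟩ = 0.37324.

0.3732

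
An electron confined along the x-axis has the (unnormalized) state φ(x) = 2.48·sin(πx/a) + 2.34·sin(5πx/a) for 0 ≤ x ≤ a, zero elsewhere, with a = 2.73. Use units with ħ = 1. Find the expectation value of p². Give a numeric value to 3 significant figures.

16.3

p² φ = −ħ² d²φ/dx²; ⟨p²⟩ = −ħ² ∫ φ*·φ'' dx / ∫|φ|² dx.
d²/dx² sin(jπx/a) = −(jπ/a)²·sin(jπx/a); on 0 ≤ x ≤ a, ∫sin²(jπx/a) dx = a/2 and ∫sin(jπx/a)·sin(lπx/a) dx = 0 for j ≠ l, so only diagonal terms survive in ∫|φ|² and ∫φ·φ″; ∫φ·φ′ dx = [φ²/2] between the walls = 0.
State is unnormalized: ∫|φ|² dx = 15.869, and ∫φ*·(−ħ² φ'') dx = 258.56, so ⟨p²⟩ = 258.56 / 15.869.
⟨p²⟩ = 16.293.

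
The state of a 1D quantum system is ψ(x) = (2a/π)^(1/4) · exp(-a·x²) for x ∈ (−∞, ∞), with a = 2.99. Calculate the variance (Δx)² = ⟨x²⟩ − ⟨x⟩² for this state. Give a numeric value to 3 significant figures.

0.0836

Compute ⟨x⟩ and ⟨x²⟩ separately, then (Δx)² = ⟨x²⟩ − ⟨x⟩².
Gaussian moments: ∫x^(2j)·e^(−2ax²) dx = (2j−1)!!/(4a)^j · √(π/(2a)), odd powers integrate to 0; here √(π/(2a)) = 0.72481.
⟨x⟩ = 0.0000 and ⟨x²⟩ = 0.083612.
(Δx)² = 0.083612 − (0.0000)² = 0.083612.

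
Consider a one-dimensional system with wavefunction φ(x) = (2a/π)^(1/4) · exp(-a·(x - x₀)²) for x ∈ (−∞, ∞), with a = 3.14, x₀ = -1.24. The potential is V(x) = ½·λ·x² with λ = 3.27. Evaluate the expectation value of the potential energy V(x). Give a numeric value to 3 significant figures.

2.64

⟨V⟩ = ∫ V(x)·|φ|² dx.
Gaussian moments (u = x − x₀): ∫u^(2j)·e^(−2au²) du = (2j−1)!!/(4a)^j · √(π/(2a)), odd powers integrate to 0; here √(π/(2a)) = 0.70729.
⟨V⟩ = 2.6442.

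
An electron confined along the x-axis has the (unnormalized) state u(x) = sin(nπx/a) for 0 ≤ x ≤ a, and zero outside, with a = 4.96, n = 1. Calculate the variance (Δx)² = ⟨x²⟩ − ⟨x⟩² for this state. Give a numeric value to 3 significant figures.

Compute ⟨x⟩ and ⟨x²⟩ separately, then (Δx)² = ⟨x²⟩ − ⟨x⟩².
With sin²θ = (1 − cos2θ)/2 on 0 ≤ x ≤ a: ∫sin²(nπx/a) dx = a/2, ∫x·sin²(nπx/a) dx = a²/4, ∫x²·sin²(nπx/a) dx = a³·(1/6 − 1/(4n²π²)); higher powers xᵏ the same way, integrating xᵏ·cos(2nπx/a) by parts.
Normalization: ∫|u|² dx = 2.4800.
⟨x⟩ = 2.4800 and ⟨x²⟩ = 6.9542.
(Δx)² = 6.9542 − (2.4800)² = 0.80380.

0.804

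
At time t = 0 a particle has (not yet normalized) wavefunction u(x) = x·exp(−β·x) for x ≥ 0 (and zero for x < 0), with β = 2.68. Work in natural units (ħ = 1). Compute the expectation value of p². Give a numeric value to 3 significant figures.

p² u = −ħ² d²u/dx²; ⟨p²⟩ = −ħ² ∫ u*·u'' dx / ∫|u|² dx.
Differentiate x·exp(−β·x) with the product rule; every integrand then reduces to terms xʲ·e^(−2βx) on [0, ∞), with ∫₀^∞ xʲ·e^(−2βx) dx = j!/(2β)^(j+1).
State is unnormalized: ∫|u|² dx = 0.012988, and ∫u*·(−ħ² u'') dx = 0.093284, so ⟨p²⟩ = 0.093284 / 0.012988.
⟨p²⟩ = 7.1824.

7.18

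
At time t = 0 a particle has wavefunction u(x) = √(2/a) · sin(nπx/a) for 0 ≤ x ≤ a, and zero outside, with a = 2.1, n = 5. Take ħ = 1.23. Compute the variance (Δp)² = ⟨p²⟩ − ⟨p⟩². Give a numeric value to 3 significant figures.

84.6

Compute ⟨p⟩ and ⟨p²⟩ separately; (Δp)² = ⟨p²⟩ − ⟨p⟩².
d/dx sin(nπx/a) = (nπ/a)·cos(nπx/a) and d²/dx² sin(nπx/a) = −(nπ/a)²·sin(nπx/a); on 0 ≤ x ≤ a, ∫sin²(nπx/a) dx = a/2 and ∫sin(nπx/a)·cos(nπx/a) dx = 0.
⟨p⟩ = 0.0000 and ⟨p²⟩ = 84.647.
(Δp)² = 84.647 − (0.0000)² = 84.647.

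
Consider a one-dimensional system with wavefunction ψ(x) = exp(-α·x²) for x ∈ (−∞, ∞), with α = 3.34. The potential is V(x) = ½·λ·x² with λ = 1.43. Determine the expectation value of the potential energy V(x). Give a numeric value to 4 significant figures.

0.05352

⟨V⟩ = ∫ V(x)·|ψ|² dx / ∫|ψ|² dx.
Gaussian moments: ∫x^(2j)·e^(−2αx²) dx = (2j−1)!!/(4α)^j · √(π/(2α)), odd powers integrate to 0; here √(π/(2α)) = 0.68578.
State is unnormalized: ∫|ψ|² dx = 0.68578, and ∫ψ*·V(x)·ψ dx = 0.036702, so ⟨V⟩ = 0.036702 / 0.68578.
⟨V⟩ = 0.053518.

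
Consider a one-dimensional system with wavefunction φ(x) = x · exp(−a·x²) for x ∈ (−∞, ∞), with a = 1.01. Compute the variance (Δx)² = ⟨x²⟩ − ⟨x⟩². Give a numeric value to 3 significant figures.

0.743

Compute ⟨x⟩ and ⟨x²⟩ separately, then (Δx)² = ⟨x²⟩ − ⟨x⟩².
Expand each integrand as polynomial × e^(−2ax²) and use ∫x^(2j)·e^(−2ax²) dx = (2j−1)!!/(4a)^j · √(π/(2a)), odd powers → 0; here √(π/(2a)) = 1.2471.
Normalization: ∫|φ|² dx = 0.30869.
⟨x⟩ = 0.0000 and ⟨x²⟩ = 0.74257.
(Δx)² = 0.74257 − (0.0000)² = 0.74257.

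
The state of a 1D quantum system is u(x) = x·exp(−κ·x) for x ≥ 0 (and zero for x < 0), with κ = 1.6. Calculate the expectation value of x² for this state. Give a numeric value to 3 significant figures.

⟨x²⟩ = ∫ x²·|u|² dx / ∫|u|² dx (integrals over the domain).
Every integrand reduces to terms xʲ·e^(−2κx) on [0, ∞); use ∫₀^∞ xʲ·e^(−2κx) dx = j!/(2κ)^(j+1).
State is unnormalized: ∫|u|² dx = 0.061035, and ∫u*·x²·u dx = 0.071526, so ⟨x²⟩ = 0.071526 / 0.061035.
⟨x²⟩ = 1.1719.

1.17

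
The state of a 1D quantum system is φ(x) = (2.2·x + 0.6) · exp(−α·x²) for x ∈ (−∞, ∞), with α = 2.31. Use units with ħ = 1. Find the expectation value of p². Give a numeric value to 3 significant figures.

p² φ = −ħ² d²φ/dx²; ⟨p²⟩ = −ħ² ∫ φ*·φ'' dx / ∫|φ|² dx.
Expand each integrand as polynomial × e^(−2αx²) and use ∫x^(2j)·e^(−2αx²) dx = (2j−1)!!/(4α)^j · √(π/(2α)), odd powers → 0; here √(π/(2α)) = 0.82462. Differentiate with the product rule, d/dx e^(−αx²) = −2αx·e^(−αx²).
State is unnormalized: ∫|φ|² dx = 0.72881, and ∫φ*·(−ħ² φ'') dx = 3.6791, so ⟨p²⟩ = 3.6791 / 0.72881.
⟨p²⟩ = 5.0481.

5.05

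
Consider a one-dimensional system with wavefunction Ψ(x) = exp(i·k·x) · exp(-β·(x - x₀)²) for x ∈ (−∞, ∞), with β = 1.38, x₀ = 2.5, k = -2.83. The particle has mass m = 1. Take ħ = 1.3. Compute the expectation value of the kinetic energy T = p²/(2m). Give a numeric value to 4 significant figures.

T = −(ħ²/2m) d²/dx², so ⟨T⟩ = −(ħ²/2m) ∫ Ψ*·Ψ'' dx / ∫|Ψ|² dx; with m = 1.
Gaussian moments (u = x − x₀): ∫u^(2j)·e^(−2βu²) du = (2j−1)!!/(4β)^j · √(π/(2β)), odd powers integrate to 0; here √(π/(2β)) = 1.0669. Derivatives: Ψ′ = (ik − 2βu)·Ψ, Ψ″ = ((ik − 2βu)² − 2β)·Ψ; the odd-in-u pieces drop out.
State is unnormalized: ∫|Ψ|² dx = 1.0669, and ∫Ψ*·(−ħ²/2m · Ψ'') dx = 8.4643, so ⟨T⟩ = 8.4643 / 1.0669.
⟨T⟩ = 7.9336.

7.934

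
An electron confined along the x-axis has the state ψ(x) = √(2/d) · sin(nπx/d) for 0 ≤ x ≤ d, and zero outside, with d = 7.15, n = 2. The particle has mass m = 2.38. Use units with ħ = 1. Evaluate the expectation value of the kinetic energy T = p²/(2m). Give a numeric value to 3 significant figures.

T = −(ħ²/2m) d²/dx², so ⟨T⟩ = −(ħ²/2m) ∫ ψ*·ψ'' dx; with m = 2.38.
d/dx sin(nπx/d) = (nπ/d)·cos(nπx/d) and d²/dx² sin(nπx/d) = −(nπ/d)²·sin(nπx/d); on 0 ≤ x ≤ d, ∫sin²(nπx/d) dx = d/2 and ∫sin(nπx/d)·cos(nπx/d) dx = 0.
⟨T⟩ = 0.16223.

0.162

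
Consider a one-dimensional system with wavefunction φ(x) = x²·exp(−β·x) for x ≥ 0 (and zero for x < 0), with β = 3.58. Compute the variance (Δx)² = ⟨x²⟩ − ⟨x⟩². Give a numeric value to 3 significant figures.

0.0975

Compute ⟨x⟩ and ⟨x²⟩ separately, then (Δx)² = ⟨x²⟩ − ⟨x⟩².
Every integrand reduces to terms xʲ·e^(−2βx) on [0, ∞); use ∫₀^∞ xʲ·e^(−2βx) dx = j!/(2β)^(j+1).
Normalization: ∫|φ|² dx = 0.0012754.
⟨x⟩ = 0.69832 and ⟨x²⟩ = 0.58519.
(Δx)² = 0.58519 − (0.69832)² = 0.097531.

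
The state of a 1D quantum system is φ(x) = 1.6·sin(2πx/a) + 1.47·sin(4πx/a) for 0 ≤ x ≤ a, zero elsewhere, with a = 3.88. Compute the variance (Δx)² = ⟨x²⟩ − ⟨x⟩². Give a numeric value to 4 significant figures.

1.805

Compute ⟨x⟩ and ⟨x²⟩ separately, then (Δx)² = ⟨x²⟩ − ⟨x⟩².
On 0 ≤ x ≤ a (j ≠ l): ∫sin²(jπx/a) dx = a/2, ∫sin(jπx/a)·sin(lπx/a) dx = 0; diagonal moments ∫x·sin²(jπx/a) dx = a²/4, ∫x²·sin²(jπx/a) dx = a³·(1/6 − 1/(4j²π²)); cross terms ∫x·sin(jπx/a)·sin(lπx/a) dx = 0 for j + l even and −4jla²/(π²(j² − l²)²) for j + l odd, ∫x²·sin(jπx/a)·sin(lπx/a) dx = (−1)^(j+l)·4jla³/(π²(j² − l²)²); higher powers the same way via product-to-sum and parts.
Normalization: ∫|φ|² dx = 9.1585.
⟨x⟩ = 1.9400 and ⟨x²⟩ = 5.5684.
(Δx)² = 5.5684 − (1.9400)² = 1.8048.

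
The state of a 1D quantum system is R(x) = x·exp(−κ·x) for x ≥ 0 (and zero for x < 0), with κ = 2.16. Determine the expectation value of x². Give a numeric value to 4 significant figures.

⟨x²⟩ = ∫ x²·|R|² dx / ∫|R|² dx (integrals over the domain).
Every integrand reduces to terms xʲ·e^(−2κx) on [0, ∞); use ∫₀^∞ xʲ·e^(−2κx) dx = j!/(2κ)^(j+1).
State is unnormalized: ∫|R|² dx = 0.024807, and ∫R*·x²·R dx = 0.015951, so ⟨x²⟩ = 0.015951 / 0.024807.
⟨x²⟩ = 0.64300.

0.6430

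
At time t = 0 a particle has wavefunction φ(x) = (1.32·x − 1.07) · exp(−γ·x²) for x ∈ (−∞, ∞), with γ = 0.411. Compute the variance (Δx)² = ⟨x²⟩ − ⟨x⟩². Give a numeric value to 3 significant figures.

0.586

Compute ⟨x⟩ and ⟨x²⟩ separately, then (Δx)² = ⟨x²⟩ − ⟨x⟩².
Expand each integrand as polynomial × e^(−2γx²) and use ∫x^(2j)·e^(−2γx²) dx = (2j−1)!!/(4γ)^j · √(π/(2γ)), odd powers → 0; here √(π/(2γ)) = 1.9550.
Normalization: ∫|φ|² dx = 4.3102.
⟨x⟩ = -0.77934 and ⟨x²⟩ = 1.1931.
(Δx)² = 1.1931 − (-0.77934)² = 0.58571.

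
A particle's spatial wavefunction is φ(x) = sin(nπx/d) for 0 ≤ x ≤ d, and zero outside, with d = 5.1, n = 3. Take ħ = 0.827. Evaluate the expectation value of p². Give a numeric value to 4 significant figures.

2.336

p² φ = −ħ² d²φ/dx²; ⟨p²⟩ = −ħ² ∫ φ*·φ'' dx / ∫|φ|² dx.
d/dx sin(nπx/d) = (nπ/d)·cos(nπx/d) and d²/dx² sin(nπx/d) = −(nπ/d)²·sin(nπx/d); on 0 ≤ x ≤ d, ∫sin²(nπx/d) dx = d/2 and ∫sin(nπx/d)·cos(nπx/d) dx = 0.
State is unnormalized: ∫|φ|² dx = 2.5500, and ∫φ*·(−ħ² φ'') dx = 5.9560, so ⟨p²⟩ = 5.9560 / 2.5500.
⟨p²⟩ = 2.3357.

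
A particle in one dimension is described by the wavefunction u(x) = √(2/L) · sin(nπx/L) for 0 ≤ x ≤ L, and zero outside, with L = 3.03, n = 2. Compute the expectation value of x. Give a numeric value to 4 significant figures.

1.515

⟨x⟩ = ∫ x·|u|² dx (integrals over the domain).
With sin²θ = (1 − cos2θ)/2 on 0 ≤ x ≤ L: ∫sin²(nπx/L) dx = L/2, ∫x·sin²(nπx/L) dx = L²/4, ∫x²·sin²(nπx/L) dx = L³·(1/6 − 1/(4n²π²)); higher powers xᵏ the same way, integrating xᵏ·cos(2nπx/L) by parts.
⟨x⟩ = 1.5150.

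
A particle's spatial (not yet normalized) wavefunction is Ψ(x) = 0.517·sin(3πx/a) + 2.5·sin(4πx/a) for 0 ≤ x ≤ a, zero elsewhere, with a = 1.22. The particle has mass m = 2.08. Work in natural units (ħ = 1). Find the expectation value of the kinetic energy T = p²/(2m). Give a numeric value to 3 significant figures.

25.0

T = −(ħ²/2m) d²/dx², so ⟨T⟩ = −(ħ²/2m) ∫ Ψ*·Ψ'' dx / ∫|Ψ|² dx; with m = 2.08.
d²/dx² sin(jπx/a) = −(jπ/a)²·sin(jπx/a); on 0 ≤ x ≤ a, ∫sin²(jπx/a) dx = a/2 and ∫sin(jπx/a)·sin(lπx/a) dx = 0 for j ≠ l, so only diagonal terms survive in ∫|Ψ|² and ∫Ψ·Ψ″; ∫Ψ·Ψ′ dx = [Ψ²/2] between the walls = 0.
State is unnormalized: ∫|Ψ|² dx = 3.9755, and ∫Ψ*·(−ħ²/2m · Ψ'') dx = 99.573, so ⟨T⟩ = 99.573 / 3.9755.
⟨T⟩ = 25.046.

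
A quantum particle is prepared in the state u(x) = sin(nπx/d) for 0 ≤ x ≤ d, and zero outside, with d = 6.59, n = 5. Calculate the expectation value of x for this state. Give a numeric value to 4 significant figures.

⟨x⟩ = ∫ x·|u|² dx / ∫|u|² dx (integrals over the domain).
With sin²θ = (1 − cos2θ)/2 on 0 ≤ x ≤ d: ∫sin²(nπx/d) dx = d/2, ∫x·sin²(nπx/d) dx = d²/4, ∫x²·sin²(nπx/d) dx = d³·(1/6 − 1/(4n²π²)); higher powers xᵏ the same way, integrating xᵏ·cos(2nπx/d) by parts.
State is unnormalized: ∫|u|² dx = 3.2950, and ∫u*·x·u dx = 10.857, so ⟨x⟩ = 10.857 / 3.2950.
⟨x⟩ = 3.2950.

3.295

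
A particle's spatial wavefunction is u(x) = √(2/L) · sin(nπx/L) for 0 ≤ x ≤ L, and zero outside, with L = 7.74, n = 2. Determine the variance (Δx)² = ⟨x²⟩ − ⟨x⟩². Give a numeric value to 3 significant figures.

Compute ⟨x⟩ and ⟨x²⟩ separately, then (Δx)² = ⟨x²⟩ − ⟨x⟩².
With sin²θ = (1 − cos2θ)/2 on 0 ≤ x ≤ L: ∫sin²(nπx/L) dx = L/2, ∫x·sin²(nπx/L) dx = L²/4, ∫x²·sin²(nπx/L) dx = L³·(1/6 − 1/(4n²π²)); higher powers xᵏ the same way, integrating xᵏ·cos(2nπx/L) by parts.
⟨x⟩ = 3.8700 and ⟨x²⟩ = 19.210.
(Δx)² = 19.210 − (3.8700)² = 4.2336.

4.23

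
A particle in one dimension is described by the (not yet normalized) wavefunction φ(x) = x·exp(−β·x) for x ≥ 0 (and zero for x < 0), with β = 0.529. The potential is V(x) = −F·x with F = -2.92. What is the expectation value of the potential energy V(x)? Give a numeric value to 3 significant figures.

⟨V⟩ = ∫ V(x)·|φ|² dx / ∫|φ|² dx.
Every integrand reduces to terms xʲ·e^(−2βx) on [0, ∞); use ∫₀^∞ xʲ·e^(−2βx) dx = j!/(2β)^(j+1).
State is unnormalized: ∫|φ|² dx = 1.6888, and ∫φ*·V(x)·φ dx = 13.983, so ⟨V⟩ = 13.983 / 1.6888.
⟨V⟩ = 8.2798.

8.28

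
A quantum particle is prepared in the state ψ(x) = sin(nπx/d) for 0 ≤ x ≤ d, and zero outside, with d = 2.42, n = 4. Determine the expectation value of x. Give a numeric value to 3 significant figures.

1.21

⟨x⟩ = ∫ x·|ψ|² dx / ∫|ψ|² dx (integrals over the domain).
With sin²θ = (1 − cos2θ)/2 on 0 ≤ x ≤ d: ∫sin²(nπx/d) dx = d/2, ∫x·sin²(nπx/d) dx = d²/4, ∫x²·sin²(nπx/d) dx = d³·(1/6 − 1/(4n²π²)); higher powers xᵏ the same way, integrating xᵏ·cos(2nπx/d) by parts.
State is unnormalized: ∫|ψ|² dx = 1.2100, and ∫ψ*·x·ψ dx = 1.4641, so ⟨x⟩ = 1.4641 / 1.2100.
⟨x⟩ = 1.2100.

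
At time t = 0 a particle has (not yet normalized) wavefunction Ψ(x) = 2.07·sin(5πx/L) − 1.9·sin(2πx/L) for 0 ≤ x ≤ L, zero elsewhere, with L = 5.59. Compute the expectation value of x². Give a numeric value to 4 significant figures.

10.77

⟨x²⟩ = ∫ x²·|Ψ|² dx / ∫|Ψ|² dx (integrals over the domain).
On 0 ≤ x ≤ L (j ≠ l): ∫sin²(jπx/L) dx = L/2, ∫sin(jπx/L)·sin(lπx/L) dx = 0; diagonal moments ∫x·sin²(jπx/L) dx = L²/4, ∫x²·sin²(jπx/L) dx = L³·(1/6 − 1/(4j²π²)); cross terms ∫x·sin(jπx/L)·sin(lπx/L) dx = 0 for j + l even and −4jlL²/(π²(j² − l²)²) for j + l odd, ∫x²·sin(jπx/L)·sin(lπx/L) dx = (−1)^(j+l)·4jlL³/(π²(j² − l²)²); higher powers the same way via product-to-sum and parts.
State is unnormalized: ∫|Ψ|² dx = 22.066, and ∫Ψ*·x²·Ψ dx = 237.72, so ⟨x²⟩ = 237.72 / 22.066.
⟨x²⟩ = 10.773.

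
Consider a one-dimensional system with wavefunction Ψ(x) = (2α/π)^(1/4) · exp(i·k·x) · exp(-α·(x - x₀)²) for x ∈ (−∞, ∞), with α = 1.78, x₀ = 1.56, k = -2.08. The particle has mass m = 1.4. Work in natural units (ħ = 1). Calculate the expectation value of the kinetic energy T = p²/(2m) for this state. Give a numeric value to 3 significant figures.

T = −(ħ²/2m) d²/dx², so ⟨T⟩ = −(ħ²/2m) ∫ Ψ*·Ψ'' dx; with m = 1.4.
Gaussian moments (u = x − x₀): ∫u^(2j)·e^(−2αu²) du = (2j−1)!!/(4α)^j · √(π/(2α)), odd powers integrate to 0; here √(π/(2α)) = 0.93940. Derivatives: Ψ′ = (ik − 2αu)·Ψ, Ψ″ = ((ik − 2αu)² − 2α)·Ψ; the odd-in-u pieces drop out.
⟨T⟩ = 2.1809.

2.18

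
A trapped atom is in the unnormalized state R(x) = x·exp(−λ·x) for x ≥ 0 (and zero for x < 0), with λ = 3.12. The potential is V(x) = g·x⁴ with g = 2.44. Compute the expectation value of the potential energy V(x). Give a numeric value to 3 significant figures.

⟨V⟩ = ∫ V(x)·|R|² dx / ∫|R|² dx.
Every integrand reduces to terms xʲ·e^(−2λx) on [0, ∞); use ∫₀^∞ xʲ·e^(−2λx) dx = j!/(2λ)^(j+1).
State is unnormalized: ∫|R|² dx = 0.0082314, and ∫R*·V(x)·R dx = 0.0047690, so ⟨V⟩ = 0.0047690 / 0.0082314.
⟨V⟩ = 0.57937.

0.579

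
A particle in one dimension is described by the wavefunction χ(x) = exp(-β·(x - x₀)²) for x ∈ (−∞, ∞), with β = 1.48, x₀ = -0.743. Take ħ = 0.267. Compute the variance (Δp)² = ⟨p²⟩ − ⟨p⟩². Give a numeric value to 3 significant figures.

0.106

Compute ⟨p⟩ and ⟨p²⟩ separately; (Δp)² = ⟨p²⟩ − ⟨p⟩².
Gaussian moments (u = x − x₀): ∫u^(2j)·e^(−2βu²) du = (2j−1)!!/(4β)^j · √(π/(2β)), odd powers integrate to 0; here √(π/(2β)) = 1.0302. Derivatives: d/dx e^(−βu²) = −2βu·e^(−βu²), d²/dx² e^(−βu²) = (4β²u² − 2β)·e^(−βu²).
Normalization: ∫|χ|² dx = 1.0302.
⟨p⟩ = 0.0000 and ⟨p²⟩ = 0.10551.
(Δp)² = 0.10551 − (0.0000)² = 0.10551.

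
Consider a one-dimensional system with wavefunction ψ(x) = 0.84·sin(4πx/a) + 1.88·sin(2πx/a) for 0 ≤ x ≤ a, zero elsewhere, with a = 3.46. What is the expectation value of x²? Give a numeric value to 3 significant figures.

⟨x²⟩ = ∫ x²·|ψ|² dx / ∫|ψ|² dx (integrals over the domain).
On 0 ≤ x ≤ a (j ≠ l): ∫sin²(jπx/a) dx = a/2, ∫sin(jπx/a)·sin(lπx/a) dx = 0; diagonal moments ∫x·sin²(jπx/a) dx = a²/4, ∫x²·sin²(jπx/a) dx = a³·(1/6 − 1/(4j²π²)); cross terms ∫x·sin(jπx/a)·sin(lπx/a) dx = 0 for j + l even and −4jla²/(π²(j² − l²)²) for j + l odd, ∫x²·sin(jπx/a)·sin(lπx/a) dx = (−1)^(j+l)·4jla³/(π²(j² − l²)²); higher powers the same way via product-to-sum and parts.
State is unnormalized: ∫|ψ|² dx = 7.3352, and ∫ψ*·x²·ψ dx = 31.244, so ⟨x²⟩ = 31.244 / 7.3352.
⟨x²⟩ = 4.2594.

4.26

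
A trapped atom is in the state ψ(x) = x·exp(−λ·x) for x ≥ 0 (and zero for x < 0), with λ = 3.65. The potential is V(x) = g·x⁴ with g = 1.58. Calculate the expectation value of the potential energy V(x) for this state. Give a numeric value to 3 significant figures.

⟨V⟩ = ∫ V(x)·|ψ|² dx / ∫|ψ|² dx.
Every integrand reduces to terms xʲ·e^(−2λx) on [0, ∞); use ∫₀^∞ xʲ·e^(−2λx) dx = j!/(2λ)^(j+1).
State is unnormalized: ∫|ψ|² dx = 0.0051412, and ∫ψ*·V(x)·ψ dx = 0.0010297, so ⟨V⟩ = 0.0010297 / 0.0051412.
⟨V⟩ = 0.20029.

0.200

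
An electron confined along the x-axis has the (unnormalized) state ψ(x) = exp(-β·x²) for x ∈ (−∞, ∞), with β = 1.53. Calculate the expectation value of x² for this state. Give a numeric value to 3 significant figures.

0.163

⟨x²⟩ = ∫ x²·|ψ|² dx / ∫|ψ|² dx (integrals over the domain).
Gaussian moments: ∫x^(2j)·e^(−2βx²) dx = (2j−1)!!/(4β)^j · √(π/(2β)), odd powers integrate to 0; here √(π/(2β)) = 1.0132.
State is unnormalized: ∫|ψ|² dx = 1.0132, and ∫ψ*·x²·ψ dx = 0.16556, so ⟨x²⟩ = 0.16556 / 1.0132.
⟨x²⟩ = 0.16340.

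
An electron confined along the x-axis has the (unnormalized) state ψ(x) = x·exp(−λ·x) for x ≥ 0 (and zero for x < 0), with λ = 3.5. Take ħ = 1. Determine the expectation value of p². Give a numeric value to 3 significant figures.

p² ψ = −ħ² d²ψ/dx²; ⟨p²⟩ = −ħ² ∫ ψ*·ψ'' dx / ∫|ψ|² dx.
Differentiate x·exp(−λ·x) with the product rule; every integrand then reduces to terms xʲ·e^(−2λx) on [0, ∞), with ∫₀^∞ xʲ·e^(−2λx) dx = j!/(2λ)^(j+1).
State is unnormalized: ∫|ψ|² dx = 0.0058309, and ∫ψ*·(−ħ² ψ'') dx = 0.071429, so ⟨p²⟩ = 0.071429 / 0.0058309.
⟨p²⟩ = 12.250.

12.3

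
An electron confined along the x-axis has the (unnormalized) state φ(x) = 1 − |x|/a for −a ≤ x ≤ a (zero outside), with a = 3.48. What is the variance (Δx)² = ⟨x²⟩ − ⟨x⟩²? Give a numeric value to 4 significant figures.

Compute ⟨x⟩ and ⟨x²⟩ separately, then (Δx)² = ⟨x²⟩ − ⟨x⟩².
φ is even, so ∫ over [−a, a] = 2∫₀ᵃ with φ = 1 − x/a there: ∫₀ᵃ (1 − x/a)² dx = a/3, ∫₀ᵃ x²(1 − x/a)² dx = a³/30, ∫₀ᵃ x⁴(1 − x/a)² dx = a⁵/105.
Normalization: ∫|φ|² dx = 2.3200.
⟨x⟩ = 0.0000 and ⟨x²⟩ = 1.2110.
(Δx)² = 1.2110 − (0.0000)² = 1.2110.

1.211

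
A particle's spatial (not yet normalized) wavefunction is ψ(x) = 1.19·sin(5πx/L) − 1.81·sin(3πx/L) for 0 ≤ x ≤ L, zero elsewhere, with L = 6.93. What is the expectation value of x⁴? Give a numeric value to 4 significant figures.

272.0

⟨x⁴⟩ = ∫ x⁴·|ψ|² dx / ∫|ψ|² dx (integrals over the domain).
On 0 ≤ x ≤ L (j ≠ l): ∫sin²(jπx/L) dx = L/2, ∫sin(jπx/L)·sin(lπx/L) dx = 0; diagonal moments ∫x·sin²(jπx/L) dx = L²/4, ∫x²·sin²(jπx/L) dx = L³·(1/6 − 1/(4j²π²)); cross terms ∫x·sin(jπx/L)·sin(lπx/L) dx = 0 for j + l even and −4jlL²/(π²(j² − l²)²) for j + l odd, ∫x²·sin(jπx/L)·sin(lπx/L) dx = (−1)^(j+l)·4jlL³/(π²(j² − l²)²); higher powers the same way via product-to-sum and parts.
State is unnormalized: ∫|ψ|² dx = 16.258, and ∫ψ*·x⁴·ψ dx = 4422.3, so ⟨x⁴⟩ = 4422.3 / 16.258.
⟨x⁴⟩ = 272.00.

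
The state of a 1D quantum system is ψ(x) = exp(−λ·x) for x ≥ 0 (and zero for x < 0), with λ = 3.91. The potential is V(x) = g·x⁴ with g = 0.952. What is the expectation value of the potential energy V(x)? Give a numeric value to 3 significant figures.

⟨V⟩ = ∫ V(x)·|ψ|² dx / ∫|ψ|² dx.
Every integrand reduces to terms xʲ·e^(−2λx) on [0, ∞); use ∫₀^∞ xʲ·e^(−2λx) dx = j!/(2λ)^(j+1).
State is unnormalized: ∫|ψ|² dx = 0.12788, and ∫ψ*·V(x)·ψ dx = 0.00078129, so ⟨V⟩ = 0.00078129 / 0.12788.
⟨V⟩ = 0.0061097.

0.00611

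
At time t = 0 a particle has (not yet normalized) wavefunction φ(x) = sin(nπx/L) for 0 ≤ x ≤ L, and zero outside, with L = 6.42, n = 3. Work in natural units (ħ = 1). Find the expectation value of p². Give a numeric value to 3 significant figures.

p² φ = −ħ² d²φ/dx²; ⟨p²⟩ = −ħ² ∫ φ*·φ'' dx / ∫|φ|² dx.
d/dx sin(nπx/L) = (nπ/L)·cos(nπx/L) and d²/dx² sin(nπx/L) = −(nπ/L)²·sin(nπx/L); on 0 ≤ x ≤ L, ∫sin²(nπx/L) dx = L/2 and ∫sin(nπx/L)·cos(nπx/L) dx = 0.
State is unnormalized: ∫|φ|² dx = 3.2100, and ∫φ*·(−ħ² φ'') dx = 6.9179, so ⟨p²⟩ = 6.9179 / 3.2100.
⟨p²⟩ = 2.1551.

2.16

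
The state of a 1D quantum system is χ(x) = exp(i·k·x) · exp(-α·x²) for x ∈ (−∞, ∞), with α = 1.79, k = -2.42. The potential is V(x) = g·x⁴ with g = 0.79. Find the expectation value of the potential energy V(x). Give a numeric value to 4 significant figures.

⟨V⟩ = ∫ V(x)·|χ|² dx / ∫|χ|² dx.
Gaussian moments: ∫x^(2j)·e^(−2αx²) dx = (2j−1)!!/(4α)^j · √(π/(2α)), odd powers integrate to 0; here √(π/(2α)) = 0.93677.
State is unnormalized: ∫|χ|² dx = 0.93677, and ∫χ*·V(x)·χ dx = 0.043307, so ⟨V⟩ = 0.043307 / 0.93677.
⟨V⟩ = 0.046230.

0.04623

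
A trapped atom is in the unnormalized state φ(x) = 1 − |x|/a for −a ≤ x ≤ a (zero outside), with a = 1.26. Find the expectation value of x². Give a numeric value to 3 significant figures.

⟨x²⟩ = ∫ x²·|φ|² dx / ∫|φ|² dx (integrals over the domain).
φ is even, so ∫ over [−a, a] = 2∫₀ᵃ with φ = 1 − x/a there: ∫₀ᵃ (1 − x/a)² dx = a/3, ∫₀ᵃ x²(1 − x/a)² dx = a³/30, ∫₀ᵃ x⁴(1 − x/a)² dx = a⁵/105.
State is unnormalized: ∫|φ|² dx = 0.84000, and ∫φ*·x²·φ dx = 0.13336, so ⟨x²⟩ = 0.13336 / 0.84000.
⟨x²⟩ = 0.15876.

0.159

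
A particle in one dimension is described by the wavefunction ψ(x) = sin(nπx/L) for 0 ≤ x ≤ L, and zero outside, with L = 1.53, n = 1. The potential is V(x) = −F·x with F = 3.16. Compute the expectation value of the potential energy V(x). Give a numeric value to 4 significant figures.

-2.417

⟨V⟩ = ∫ V(x)·|ψ|² dx / ∫|ψ|² dx.
With sin²θ = (1 − cos2θ)/2 on 0 ≤ x ≤ L: ∫sin²(nπx/L) dx = L/2, ∫x·sin²(nπx/L) dx = L²/4, ∫x²·sin²(nπx/L) dx = L³·(1/6 − 1/(4n²π²)); higher powers xᵏ the same way, integrating xᵏ·cos(2nπx/L) by parts.
State is unnormalized: ∫|ψ|² dx = 0.76500, and ∫ψ*·V(x)·ψ dx = -1.8493, so ⟨V⟩ = -1.8493 / 0.76500.
⟨V⟩ = -2.4174.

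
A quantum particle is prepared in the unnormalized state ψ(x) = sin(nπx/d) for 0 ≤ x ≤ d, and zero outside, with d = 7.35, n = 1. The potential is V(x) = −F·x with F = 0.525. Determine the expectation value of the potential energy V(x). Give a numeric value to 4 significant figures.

⟨V⟩ = ∫ V(x)·|ψ|² dx / ∫|ψ|² dx.
With sin²θ = (1 − cos2θ)/2 on 0 ≤ x ≤ d: ∫sin²(nπx/d) dx = d/2, ∫x·sin²(nπx/d) dx = d²/4, ∫x²·sin²(nπx/d) dx = d³·(1/6 − 1/(4n²π²)); higher powers xᵏ the same way, integrating xᵏ·cos(2nπx/d) by parts.
State is unnormalized: ∫|ψ|² dx = 3.6750, and ∫ψ*·V(x)·ψ dx = -7.0905, so ⟨V⟩ = -7.0905 / 3.6750.
⟨V⟩ = -1.9294.

-1.929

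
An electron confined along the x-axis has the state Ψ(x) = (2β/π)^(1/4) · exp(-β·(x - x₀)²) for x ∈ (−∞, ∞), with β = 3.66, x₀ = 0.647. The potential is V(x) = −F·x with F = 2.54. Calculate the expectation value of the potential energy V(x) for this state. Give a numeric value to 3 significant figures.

-1.64

⟨V⟩ = ∫ V(x)·|Ψ|² dx.
Gaussian moments (u = x − x₀): ∫u^(2j)·e^(−2βu²) du = (2j−1)!!/(4β)^j · √(π/(2β)), odd powers integrate to 0; here √(π/(2β)) = 0.65512.
⟨V⟩ = -1.6434.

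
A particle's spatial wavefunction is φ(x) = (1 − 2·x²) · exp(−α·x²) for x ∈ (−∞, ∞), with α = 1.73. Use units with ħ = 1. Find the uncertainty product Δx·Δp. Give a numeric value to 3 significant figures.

0.788

Δx = √(⟨x²⟩−⟨x⟩²), Δp = √(⟨p²⟩−⟨p⟩²).
Expand each integrand as polynomial × e^(−2αx²) and use ∫x^(2j)·e^(−2αx²) dx = (2j−1)!!/(4α)^j · √(π/(2α)), odd powers → 0; here √(π/(2α)) = 0.95288. Differentiate with the product rule, d/dx e^(−αx²) = −2αx·e^(−αx²).
Normalization: ∫|φ|² dx = 0.64087.
⟨x⟩ = 0.0000, ⟨x²⟩ = 0.11148 ⇒ Δx = 0.33389.
⟨p⟩ = 0.0000, ⟨p²⟩ = 5.5632 ⇒ Δp = 2.3586.
Δx·Δp = 0.78753.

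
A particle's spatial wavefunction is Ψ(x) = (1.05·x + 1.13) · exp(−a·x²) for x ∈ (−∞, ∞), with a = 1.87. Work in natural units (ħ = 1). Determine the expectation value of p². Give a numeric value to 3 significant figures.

2.26

p² Ψ = −ħ² d²Ψ/dx²; ⟨p²⟩ = −ħ² ∫ Ψ*·Ψ'' dx / ∫|Ψ|² dx.
Expand each integrand as polynomial × e^(−2ax²) and use ∫x^(2j)·e^(−2ax²) dx = (2j−1)!!/(4a)^j · √(π/(2a)), odd powers → 0; here √(π/(2a)) = 0.91651. Differentiate with the product rule, d/dx e^(−ax²) = −2ax·e^(−ax²).
State is unnormalized: ∫|Ψ|² dx = 1.3054, and ∫Ψ*·(−ħ² Ψ'') dx = 2.9463, so ⟨p²⟩ = 2.9463 / 1.3054.
⟨p²⟩ = 2.2570.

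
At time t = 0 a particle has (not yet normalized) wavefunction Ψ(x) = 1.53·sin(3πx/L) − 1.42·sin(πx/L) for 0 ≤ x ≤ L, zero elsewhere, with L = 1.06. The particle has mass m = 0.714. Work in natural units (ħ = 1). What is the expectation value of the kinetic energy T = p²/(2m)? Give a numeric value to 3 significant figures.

32.6

T = −(ħ²/2m) d²/dx², so ⟨T⟩ = −(ħ²/2m) ∫ Ψ*·Ψ'' dx / ∫|Ψ|² dx; with m = 0.714.
d²/dx² sin(jπx/L) = −(jπ/L)²·sin(jπx/L); on 0 ≤ x ≤ L, ∫sin²(jπx/L) dx = L/2 and ∫sin(jπx/L)·sin(lπx/L) dx = 0 for j ≠ l, so only diagonal terms survive in ∫|Ψ|² and ∫Ψ·Ψ″; ∫Ψ·Ψ′ dx = [Ψ²/2] between the walls = 0.
State is unnormalized: ∫|Ψ|² dx = 2.3094, and ∫Ψ*·(−ħ²/2m · Ψ'') dx = 75.259, so ⟨T⟩ = 75.259 / 2.3094.
⟨T⟩ = 32.588.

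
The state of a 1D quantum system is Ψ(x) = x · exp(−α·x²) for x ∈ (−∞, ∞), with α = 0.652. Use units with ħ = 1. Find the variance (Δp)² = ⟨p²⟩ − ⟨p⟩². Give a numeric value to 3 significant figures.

Compute ⟨p⟩ and ⟨p²⟩ separately; (Δp)² = ⟨p²⟩ − ⟨p⟩².
Expand each integrand as polynomial × e^(−2αx²) and use ∫x^(2j)·e^(−2αx²) dx = (2j−1)!!/(4α)^j · √(π/(2α)), odd powers → 0; here √(π/(2α)) = 1.5522. Differentiate with the product rule, d/dx e^(−αx²) = −2αx·e^(−αx²).
Normalization: ∫|Ψ|² dx = 0.59515.
⟨p⟩ = 0.0000 and ⟨p²⟩ = 1.9560.
(Δp)² = 1.9560 − (0.0000)² = 1.9560.

1.96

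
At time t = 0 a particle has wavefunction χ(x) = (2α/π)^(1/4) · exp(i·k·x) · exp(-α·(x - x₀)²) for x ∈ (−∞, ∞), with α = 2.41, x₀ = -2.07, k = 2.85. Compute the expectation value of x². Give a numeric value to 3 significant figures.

4.39

⟨x²⟩ = ∫ x²·|χ|² dx (integrals over the domain).
Gaussian moments (u = x − x₀): ∫u^(2j)·e^(−2αu²) du = (2j−1)!!/(4α)^j · √(π/(2α)), odd powers integrate to 0; here √(π/(2α)) = 0.80733.
⟨x²⟩ = 4.3886.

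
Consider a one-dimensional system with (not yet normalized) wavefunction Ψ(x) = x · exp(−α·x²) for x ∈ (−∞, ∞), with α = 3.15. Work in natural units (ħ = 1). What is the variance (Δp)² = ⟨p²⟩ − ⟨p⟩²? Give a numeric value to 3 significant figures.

9.45

Compute ⟨p⟩ and ⟨p²⟩ separately; (Δp)² = ⟨p²⟩ − ⟨p⟩².
Expand each integrand as polynomial × e^(−2αx²) and use ∫x^(2j)·e^(−2αx²) dx = (2j−1)!!/(4α)^j · √(π/(2α)), odd powers → 0; here √(π/(2α)) = 0.70616. Differentiate with the product rule, d/dx e^(−αx²) = −2αx·e^(−αx²).
Normalization: ∫|Ψ|² dx = 0.056045.
⟨p⟩ = 0.0000 and ⟨p²⟩ = 9.4500.
(Δp)² = 9.4500 − (0.0000)² = 9.4500.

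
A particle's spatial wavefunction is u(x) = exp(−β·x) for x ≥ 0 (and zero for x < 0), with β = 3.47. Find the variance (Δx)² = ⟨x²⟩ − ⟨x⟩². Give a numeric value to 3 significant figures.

0.0208

Compute ⟨x⟩ and ⟨x²⟩ separately, then (Δx)² = ⟨x²⟩ − ⟨x⟩².
Every integrand reduces to terms xʲ·e^(−2βx) on [0, ∞); use ∫₀^∞ xʲ·e^(−2βx) dx = j!/(2β)^(j+1).
Normalization: ∫|u|² dx = 0.14409.
⟨x⟩ = 0.14409 and ⟨x²⟩ = 0.041525.
(Δx)² = 0.041525 − (0.14409)² = 0.020763.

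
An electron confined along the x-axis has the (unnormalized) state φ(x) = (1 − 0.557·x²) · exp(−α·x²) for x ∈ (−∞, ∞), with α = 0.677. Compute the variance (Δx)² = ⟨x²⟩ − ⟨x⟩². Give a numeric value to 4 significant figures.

0.2067

Compute ⟨x⟩ and ⟨x²⟩ separately, then (Δx)² = ⟨x²⟩ − ⟨x⟩².
Expand each integrand as polynomial × e^(−2αx²) and use ∫x^(2j)·e^(−2αx²) dx = (2j−1)!!/(4α)^j · √(π/(2α)), odd powers → 0; here √(π/(2α)) = 1.5232.
Normalization: ∫|φ|² dx = 1.0899.
⟨x⟩ = 0.0000 and ⟨x²⟩ = 0.20668.
(Δx)² = 0.20668 − (0.0000)² = 0.20668.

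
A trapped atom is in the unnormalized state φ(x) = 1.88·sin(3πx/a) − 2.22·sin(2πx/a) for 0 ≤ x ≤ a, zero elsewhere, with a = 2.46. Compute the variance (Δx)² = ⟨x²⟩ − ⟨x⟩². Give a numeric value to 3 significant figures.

0.223

Compute ⟨x⟩ and ⟨x²⟩ separately, then (Δx)² = ⟨x²⟩ − ⟨x⟩².
On 0 ≤ x ≤ a (j ≠ l): ∫sin²(jπx/a) dx = a/2, ∫sin(jπx/a)·sin(lπx/a) dx = 0; diagonal moments ∫x·sin²(jπx/a) dx = a²/4, ∫x²·sin²(jπx/a) dx = a³·(1/6 − 1/(4j²π²)); cross terms ∫x·sin(jπx/a)·sin(lπx/a) dx = 0 for j + l even and −4jla²/(π²(j² − l²)²) for j + l odd, ∫x²·sin(jπx/a)·sin(lπx/a) dx = (−1)^(j+l)·4jla³/(π²(j² − l²)²); higher powers the same way via product-to-sum and parts.
Normalization: ∫|φ|² dx = 10.409.
⟨x⟩ = 1.7020 and ⟨x²⟩ = 3.1195.
(Δx)² = 3.1195 − (1.7020)² = 0.22263.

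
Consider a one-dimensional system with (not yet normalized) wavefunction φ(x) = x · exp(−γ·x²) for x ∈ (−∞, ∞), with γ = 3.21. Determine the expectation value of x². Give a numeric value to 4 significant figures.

⟨x²⟩ = ∫ x²·|φ|² dx / ∫|φ|² dx (integrals over the domain).
Expand each integrand as polynomial × e^(−2γx²) and use ∫x^(2j)·e^(−2γx²) dx = (2j−1)!!/(4γ)^j · √(π/(2γ)), odd powers → 0; here √(π/(2γ)) = 0.69953.
State is unnormalized: ∫|φ|² dx = 0.054481, and ∫φ*·x²·φ dx = 0.012729, so ⟨x²⟩ = 0.012729 / 0.054481.
⟨x²⟩ = 0.23364.

0.2336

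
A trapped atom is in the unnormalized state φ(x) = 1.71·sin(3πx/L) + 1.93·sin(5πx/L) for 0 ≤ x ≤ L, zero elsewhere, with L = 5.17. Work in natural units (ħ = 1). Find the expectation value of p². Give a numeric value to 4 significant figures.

6.633

p² φ = −ħ² d²φ/dx²; ⟨p²⟩ = −ħ² ∫ φ*·φ'' dx / ∫|φ|² dx.
d²/dx² sin(jπx/L) = −(jπ/L)²·sin(jπx/L); on 0 ≤ x ≤ L, ∫sin²(jπx/L) dx = L/2 and ∫sin(jπx/L)·sin(lπx/L) dx = 0 for j ≠ l, so only diagonal terms survive in ∫|φ|² and ∫φ·φ″; ∫φ·φ′ dx = [φ²/2] between the walls = 0.
State is unnormalized: ∫|φ|² dx = 17.188, and ∫φ*·(−ħ² φ'') dx = 114.01, so ⟨p²⟩ = 114.01 / 17.188.
⟨p²⟩ = 6.6330.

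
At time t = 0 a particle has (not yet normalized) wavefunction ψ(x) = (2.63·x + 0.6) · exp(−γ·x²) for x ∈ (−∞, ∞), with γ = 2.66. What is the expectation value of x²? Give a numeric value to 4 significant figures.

⟨x²⟩ = ∫ x²·|ψ|² dx / ∫|ψ|² dx (integrals over the domain).
Expand each integrand as polynomial × e^(−2γx²) and use ∫x^(2j)·e^(−2γx²) dx = (2j−1)!!/(4γ)^j · √(π/(2γ)), odd powers → 0; here √(π/(2γ)) = 0.76846.
State is unnormalized: ∫|ψ|² dx = 0.77621, and ∫ψ*·x²·ψ dx = 0.16685, so ⟨x²⟩ = 0.16685 / 0.77621.
⟨x²⟩ = 0.21496.

0.2150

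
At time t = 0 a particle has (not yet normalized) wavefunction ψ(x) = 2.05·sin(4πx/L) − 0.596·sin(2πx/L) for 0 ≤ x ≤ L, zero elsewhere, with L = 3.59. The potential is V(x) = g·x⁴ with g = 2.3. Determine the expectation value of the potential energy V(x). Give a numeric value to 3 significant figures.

58.1

⟨V⟩ = ∫ V(x)·|ψ|² dx / ∫|ψ|² dx.
On 0 ≤ x ≤ L (j ≠ l): ∫sin²(jπx/L) dx = L/2, ∫sin(jπx/L)·sin(lπx/L) dx = 0; diagonal moments ∫x·sin²(jπx/L) dx = L²/4, ∫x²·sin²(jπx/L) dx = L³·(1/6 − 1/(4j²π²)); cross terms ∫x·sin(jπx/L)·sin(lπx/L) dx = 0 for j + l even and −4jlL²/(π²(j² − l²)²) for j + l odd, ∫x²·sin(jπx/L)·sin(lπx/L) dx = (−1)^(j+l)·4jlL³/(π²(j² − l²)²); higher powers the same way via product-to-sum and parts.
State is unnormalized: ∫|ψ|² dx = 8.1811, and ∫ψ*·V(x)·ψ dx = 475.65, so ⟨V⟩ = 475.65 / 8.1811.
⟨V⟩ = 58.140.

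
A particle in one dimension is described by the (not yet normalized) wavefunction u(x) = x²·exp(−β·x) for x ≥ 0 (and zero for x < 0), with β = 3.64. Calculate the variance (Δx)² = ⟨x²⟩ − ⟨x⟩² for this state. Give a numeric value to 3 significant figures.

0.0943

Compute ⟨x⟩ and ⟨x²⟩ separately, then (Δx)² = ⟨x²⟩ − ⟨x⟩².
Every integrand reduces to terms xʲ·e^(−2βx) on [0, ∞); use ∫₀^∞ xʲ·e^(−2βx) dx = j!/(2β)^(j+1).
Normalization: ∫|u|² dx = 0.0011737.
⟨x⟩ = 0.68681 and ⟨x²⟩ = 0.56605.
(Δx)² = 0.56605 − (0.68681)² = 0.094342.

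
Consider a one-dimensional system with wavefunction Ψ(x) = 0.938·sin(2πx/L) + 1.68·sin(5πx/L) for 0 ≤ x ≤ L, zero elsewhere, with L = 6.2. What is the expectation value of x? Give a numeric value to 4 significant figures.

3.003

⟨x⟩ = ∫ x·|Ψ|² dx / ∫|Ψ|² dx (integrals over the domain).
On 0 ≤ x ≤ L (j ≠ l): ∫sin²(jπx/L) dx = L/2, ∫sin(jπx/L)·sin(lπx/L) dx = 0; diagonal moments ∫x·sin²(jπx/L) dx = L²/4, ∫x²·sin²(jπx/L) dx = L³·(1/6 − 1/(4j²π²)); cross terms ∫x·sin(jπx/L)·sin(lπx/L) dx = 0 for j + l even and −4jlL²/(π²(j² − l²)²) for j + l odd, ∫x²·sin(jπx/L)·sin(lπx/L) dx = (−1)^(j+l)·4jlL³/(π²(j² − l²)²); higher powers the same way via product-to-sum and parts.
State is unnormalized: ∫|Ψ|² dx = 11.477, and ∫Ψ*·x·Ψ dx = 34.465, so ⟨x⟩ = 34.465 / 11.477.
⟨x⟩ = 3.0030.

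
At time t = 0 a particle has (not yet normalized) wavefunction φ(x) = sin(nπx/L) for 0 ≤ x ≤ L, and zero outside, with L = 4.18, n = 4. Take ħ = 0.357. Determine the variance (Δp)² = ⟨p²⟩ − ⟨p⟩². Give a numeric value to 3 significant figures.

1.15

Compute ⟨p⟩ and ⟨p²⟩ separately; (Δp)² = ⟨p²⟩ − ⟨p⟩².
d/dx sin(nπx/L) = (nπ/L)·cos(nπx/L) and d²/dx² sin(nπx/L) = −(nπ/L)²·sin(nπx/L); on 0 ≤ x ≤ L, ∫sin²(nπx/L) dx = L/2 and ∫sin(nπx/L)·cos(nπx/L) dx = 0.
Normalization: ∫|φ|² dx = 2.0900.
⟨p⟩ = 0.0000 and ⟨p²⟩ = 1.1519.
(Δp)² = 1.1519 − (0.0000)² = 1.1519.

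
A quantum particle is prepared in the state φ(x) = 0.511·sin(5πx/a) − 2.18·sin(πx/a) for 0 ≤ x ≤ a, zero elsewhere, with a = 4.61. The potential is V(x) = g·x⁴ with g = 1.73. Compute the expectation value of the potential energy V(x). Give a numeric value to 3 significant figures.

⟨V⟩ = ∫ V(x)·|φ|² dx / ∫|φ|² dx.
On 0 ≤ x ≤ a (j ≠ l): ∫sin²(jπx/a) dx = a/2, ∫sin(jπx/a)·sin(lπx/a) dx = 0; diagonal moments ∫x·sin²(jπx/a) dx = a²/4, ∫x²·sin²(jπx/a) dx = a³·(1/6 − 1/(4j²π²)); cross terms ∫x·sin(jπx/a)·sin(lπx/a) dx = 0 for j + l even and −4jla²/(π²(j² − l²)²) for j + l odd, ∫x²·sin(jπx/a)·sin(lπx/a) dx = (−1)^(j+l)·4jla³/(π²(j² − l²)²); higher powers the same way via product-to-sum and parts.
State is unnormalized: ∫|φ|² dx = 11.556, and ∫φ*·V(x)·φ dx = 1015.2, so ⟨V⟩ = 1015.2 / 11.556.
⟨V⟩ = 87.850.

87.9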